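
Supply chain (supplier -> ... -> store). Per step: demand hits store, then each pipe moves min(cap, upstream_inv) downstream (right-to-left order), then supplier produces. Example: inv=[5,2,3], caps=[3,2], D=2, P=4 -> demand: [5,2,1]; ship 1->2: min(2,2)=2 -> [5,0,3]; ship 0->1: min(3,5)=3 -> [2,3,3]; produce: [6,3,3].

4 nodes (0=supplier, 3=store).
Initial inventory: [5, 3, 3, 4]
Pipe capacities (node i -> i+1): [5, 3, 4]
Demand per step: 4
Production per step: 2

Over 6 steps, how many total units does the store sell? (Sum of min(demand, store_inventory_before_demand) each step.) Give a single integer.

Answer: 19

Derivation:
Step 1: sold=4 (running total=4) -> [2 5 3 3]
Step 2: sold=3 (running total=7) -> [2 4 3 3]
Step 3: sold=3 (running total=10) -> [2 3 3 3]
Step 4: sold=3 (running total=13) -> [2 2 3 3]
Step 5: sold=3 (running total=16) -> [2 2 2 3]
Step 6: sold=3 (running total=19) -> [2 2 2 2]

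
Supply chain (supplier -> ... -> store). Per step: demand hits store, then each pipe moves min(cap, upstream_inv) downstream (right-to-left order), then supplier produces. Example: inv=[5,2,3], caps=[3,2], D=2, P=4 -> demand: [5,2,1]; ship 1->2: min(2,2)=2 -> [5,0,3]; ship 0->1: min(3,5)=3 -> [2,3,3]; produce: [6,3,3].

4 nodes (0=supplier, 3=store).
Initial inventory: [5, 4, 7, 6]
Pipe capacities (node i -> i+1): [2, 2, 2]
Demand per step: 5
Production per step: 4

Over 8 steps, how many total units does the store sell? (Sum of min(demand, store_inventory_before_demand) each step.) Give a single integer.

Step 1: sold=5 (running total=5) -> [7 4 7 3]
Step 2: sold=3 (running total=8) -> [9 4 7 2]
Step 3: sold=2 (running total=10) -> [11 4 7 2]
Step 4: sold=2 (running total=12) -> [13 4 7 2]
Step 5: sold=2 (running total=14) -> [15 4 7 2]
Step 6: sold=2 (running total=16) -> [17 4 7 2]
Step 7: sold=2 (running total=18) -> [19 4 7 2]
Step 8: sold=2 (running total=20) -> [21 4 7 2]

Answer: 20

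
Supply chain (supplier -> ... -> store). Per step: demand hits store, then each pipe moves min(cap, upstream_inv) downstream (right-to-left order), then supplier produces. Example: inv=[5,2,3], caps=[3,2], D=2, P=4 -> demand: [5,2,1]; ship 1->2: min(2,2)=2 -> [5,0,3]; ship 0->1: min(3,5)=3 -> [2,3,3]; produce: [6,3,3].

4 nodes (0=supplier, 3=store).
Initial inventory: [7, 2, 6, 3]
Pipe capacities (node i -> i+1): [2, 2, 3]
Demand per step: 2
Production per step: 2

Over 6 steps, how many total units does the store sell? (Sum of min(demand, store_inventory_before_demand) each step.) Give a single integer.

Step 1: sold=2 (running total=2) -> [7 2 5 4]
Step 2: sold=2 (running total=4) -> [7 2 4 5]
Step 3: sold=2 (running total=6) -> [7 2 3 6]
Step 4: sold=2 (running total=8) -> [7 2 2 7]
Step 5: sold=2 (running total=10) -> [7 2 2 7]
Step 6: sold=2 (running total=12) -> [7 2 2 7]

Answer: 12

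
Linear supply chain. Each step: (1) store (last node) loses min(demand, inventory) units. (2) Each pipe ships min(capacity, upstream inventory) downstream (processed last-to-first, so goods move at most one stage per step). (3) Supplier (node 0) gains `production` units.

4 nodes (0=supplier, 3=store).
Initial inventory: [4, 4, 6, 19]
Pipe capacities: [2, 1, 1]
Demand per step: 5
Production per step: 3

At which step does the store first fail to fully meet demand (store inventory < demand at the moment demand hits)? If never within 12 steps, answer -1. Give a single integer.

Step 1: demand=5,sold=5 ship[2->3]=1 ship[1->2]=1 ship[0->1]=2 prod=3 -> [5 5 6 15]
Step 2: demand=5,sold=5 ship[2->3]=1 ship[1->2]=1 ship[0->1]=2 prod=3 -> [6 6 6 11]
Step 3: demand=5,sold=5 ship[2->3]=1 ship[1->2]=1 ship[0->1]=2 prod=3 -> [7 7 6 7]
Step 4: demand=5,sold=5 ship[2->3]=1 ship[1->2]=1 ship[0->1]=2 prod=3 -> [8 8 6 3]
Step 5: demand=5,sold=3 ship[2->3]=1 ship[1->2]=1 ship[0->1]=2 prod=3 -> [9 9 6 1]
Step 6: demand=5,sold=1 ship[2->3]=1 ship[1->2]=1 ship[0->1]=2 prod=3 -> [10 10 6 1]
Step 7: demand=5,sold=1 ship[2->3]=1 ship[1->2]=1 ship[0->1]=2 prod=3 -> [11 11 6 1]
Step 8: demand=5,sold=1 ship[2->3]=1 ship[1->2]=1 ship[0->1]=2 prod=3 -> [12 12 6 1]
Step 9: demand=5,sold=1 ship[2->3]=1 ship[1->2]=1 ship[0->1]=2 prod=3 -> [13 13 6 1]
Step 10: demand=5,sold=1 ship[2->3]=1 ship[1->2]=1 ship[0->1]=2 prod=3 -> [14 14 6 1]
Step 11: demand=5,sold=1 ship[2->3]=1 ship[1->2]=1 ship[0->1]=2 prod=3 -> [15 15 6 1]
Step 12: demand=5,sold=1 ship[2->3]=1 ship[1->2]=1 ship[0->1]=2 prod=3 -> [16 16 6 1]
First stockout at step 5

5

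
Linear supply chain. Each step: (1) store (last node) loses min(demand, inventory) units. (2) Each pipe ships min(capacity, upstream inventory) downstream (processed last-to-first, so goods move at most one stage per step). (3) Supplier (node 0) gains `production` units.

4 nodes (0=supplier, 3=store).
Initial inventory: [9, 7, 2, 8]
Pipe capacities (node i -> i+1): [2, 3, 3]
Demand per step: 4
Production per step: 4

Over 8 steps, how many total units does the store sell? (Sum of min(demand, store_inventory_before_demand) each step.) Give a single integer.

Step 1: sold=4 (running total=4) -> [11 6 3 6]
Step 2: sold=4 (running total=8) -> [13 5 3 5]
Step 3: sold=4 (running total=12) -> [15 4 3 4]
Step 4: sold=4 (running total=16) -> [17 3 3 3]
Step 5: sold=3 (running total=19) -> [19 2 3 3]
Step 6: sold=3 (running total=22) -> [21 2 2 3]
Step 7: sold=3 (running total=25) -> [23 2 2 2]
Step 8: sold=2 (running total=27) -> [25 2 2 2]

Answer: 27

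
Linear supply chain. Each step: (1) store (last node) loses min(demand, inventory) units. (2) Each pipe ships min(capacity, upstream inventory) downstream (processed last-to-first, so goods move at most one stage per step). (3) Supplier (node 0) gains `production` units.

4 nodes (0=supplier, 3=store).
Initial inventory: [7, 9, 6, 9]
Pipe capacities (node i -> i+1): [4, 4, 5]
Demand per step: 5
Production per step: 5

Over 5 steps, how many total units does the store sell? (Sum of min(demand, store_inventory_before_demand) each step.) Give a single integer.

Answer: 25

Derivation:
Step 1: sold=5 (running total=5) -> [8 9 5 9]
Step 2: sold=5 (running total=10) -> [9 9 4 9]
Step 3: sold=5 (running total=15) -> [10 9 4 8]
Step 4: sold=5 (running total=20) -> [11 9 4 7]
Step 5: sold=5 (running total=25) -> [12 9 4 6]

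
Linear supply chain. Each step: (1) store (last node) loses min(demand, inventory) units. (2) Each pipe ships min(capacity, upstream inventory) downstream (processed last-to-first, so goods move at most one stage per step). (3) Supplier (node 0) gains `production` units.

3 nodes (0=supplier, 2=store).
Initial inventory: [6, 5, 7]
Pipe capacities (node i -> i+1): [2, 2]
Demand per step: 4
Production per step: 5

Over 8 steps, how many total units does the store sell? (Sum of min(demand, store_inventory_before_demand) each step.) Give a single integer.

Answer: 21

Derivation:
Step 1: sold=4 (running total=4) -> [9 5 5]
Step 2: sold=4 (running total=8) -> [12 5 3]
Step 3: sold=3 (running total=11) -> [15 5 2]
Step 4: sold=2 (running total=13) -> [18 5 2]
Step 5: sold=2 (running total=15) -> [21 5 2]
Step 6: sold=2 (running total=17) -> [24 5 2]
Step 7: sold=2 (running total=19) -> [27 5 2]
Step 8: sold=2 (running total=21) -> [30 5 2]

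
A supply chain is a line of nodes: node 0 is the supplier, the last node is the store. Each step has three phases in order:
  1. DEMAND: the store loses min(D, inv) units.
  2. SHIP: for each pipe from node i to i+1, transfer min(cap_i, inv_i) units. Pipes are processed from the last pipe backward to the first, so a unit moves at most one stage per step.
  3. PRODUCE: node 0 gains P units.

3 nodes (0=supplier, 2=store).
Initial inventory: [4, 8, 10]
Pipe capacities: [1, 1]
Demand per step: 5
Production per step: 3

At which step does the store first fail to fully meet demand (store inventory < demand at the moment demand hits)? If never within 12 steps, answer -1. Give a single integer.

Step 1: demand=5,sold=5 ship[1->2]=1 ship[0->1]=1 prod=3 -> [6 8 6]
Step 2: demand=5,sold=5 ship[1->2]=1 ship[0->1]=1 prod=3 -> [8 8 2]
Step 3: demand=5,sold=2 ship[1->2]=1 ship[0->1]=1 prod=3 -> [10 8 1]
Step 4: demand=5,sold=1 ship[1->2]=1 ship[0->1]=1 prod=3 -> [12 8 1]
Step 5: demand=5,sold=1 ship[1->2]=1 ship[0->1]=1 prod=3 -> [14 8 1]
Step 6: demand=5,sold=1 ship[1->2]=1 ship[0->1]=1 prod=3 -> [16 8 1]
Step 7: demand=5,sold=1 ship[1->2]=1 ship[0->1]=1 prod=3 -> [18 8 1]
Step 8: demand=5,sold=1 ship[1->2]=1 ship[0->1]=1 prod=3 -> [20 8 1]
Step 9: demand=5,sold=1 ship[1->2]=1 ship[0->1]=1 prod=3 -> [22 8 1]
Step 10: demand=5,sold=1 ship[1->2]=1 ship[0->1]=1 prod=3 -> [24 8 1]
Step 11: demand=5,sold=1 ship[1->2]=1 ship[0->1]=1 prod=3 -> [26 8 1]
Step 12: demand=5,sold=1 ship[1->2]=1 ship[0->1]=1 prod=3 -> [28 8 1]
First stockout at step 3

3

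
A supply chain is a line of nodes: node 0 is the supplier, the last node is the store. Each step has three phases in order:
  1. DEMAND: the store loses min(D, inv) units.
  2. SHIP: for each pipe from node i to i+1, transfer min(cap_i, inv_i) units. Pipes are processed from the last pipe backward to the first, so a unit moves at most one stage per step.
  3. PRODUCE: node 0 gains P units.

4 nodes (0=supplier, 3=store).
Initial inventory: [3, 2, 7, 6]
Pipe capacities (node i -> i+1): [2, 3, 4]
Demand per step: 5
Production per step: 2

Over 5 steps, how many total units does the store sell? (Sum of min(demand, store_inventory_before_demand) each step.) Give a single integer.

Step 1: sold=5 (running total=5) -> [3 2 5 5]
Step 2: sold=5 (running total=10) -> [3 2 3 4]
Step 3: sold=4 (running total=14) -> [3 2 2 3]
Step 4: sold=3 (running total=17) -> [3 2 2 2]
Step 5: sold=2 (running total=19) -> [3 2 2 2]

Answer: 19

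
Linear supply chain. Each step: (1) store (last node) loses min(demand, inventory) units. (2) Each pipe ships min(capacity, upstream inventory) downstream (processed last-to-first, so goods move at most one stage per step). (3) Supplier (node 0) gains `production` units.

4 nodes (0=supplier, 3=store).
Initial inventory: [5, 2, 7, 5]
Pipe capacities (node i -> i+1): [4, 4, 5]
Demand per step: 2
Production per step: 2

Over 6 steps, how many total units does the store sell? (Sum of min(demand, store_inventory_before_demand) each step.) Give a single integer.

Step 1: sold=2 (running total=2) -> [3 4 4 8]
Step 2: sold=2 (running total=4) -> [2 3 4 10]
Step 3: sold=2 (running total=6) -> [2 2 3 12]
Step 4: sold=2 (running total=8) -> [2 2 2 13]
Step 5: sold=2 (running total=10) -> [2 2 2 13]
Step 6: sold=2 (running total=12) -> [2 2 2 13]

Answer: 12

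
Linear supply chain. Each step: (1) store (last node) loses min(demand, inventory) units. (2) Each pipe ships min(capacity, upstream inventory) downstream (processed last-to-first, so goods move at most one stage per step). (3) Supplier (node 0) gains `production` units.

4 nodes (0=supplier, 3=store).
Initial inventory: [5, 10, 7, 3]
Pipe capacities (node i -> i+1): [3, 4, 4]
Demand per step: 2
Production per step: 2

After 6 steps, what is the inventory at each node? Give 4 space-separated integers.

Step 1: demand=2,sold=2 ship[2->3]=4 ship[1->2]=4 ship[0->1]=3 prod=2 -> inv=[4 9 7 5]
Step 2: demand=2,sold=2 ship[2->3]=4 ship[1->2]=4 ship[0->1]=3 prod=2 -> inv=[3 8 7 7]
Step 3: demand=2,sold=2 ship[2->3]=4 ship[1->2]=4 ship[0->1]=3 prod=2 -> inv=[2 7 7 9]
Step 4: demand=2,sold=2 ship[2->3]=4 ship[1->2]=4 ship[0->1]=2 prod=2 -> inv=[2 5 7 11]
Step 5: demand=2,sold=2 ship[2->3]=4 ship[1->2]=4 ship[0->1]=2 prod=2 -> inv=[2 3 7 13]
Step 6: demand=2,sold=2 ship[2->3]=4 ship[1->2]=3 ship[0->1]=2 prod=2 -> inv=[2 2 6 15]

2 2 6 15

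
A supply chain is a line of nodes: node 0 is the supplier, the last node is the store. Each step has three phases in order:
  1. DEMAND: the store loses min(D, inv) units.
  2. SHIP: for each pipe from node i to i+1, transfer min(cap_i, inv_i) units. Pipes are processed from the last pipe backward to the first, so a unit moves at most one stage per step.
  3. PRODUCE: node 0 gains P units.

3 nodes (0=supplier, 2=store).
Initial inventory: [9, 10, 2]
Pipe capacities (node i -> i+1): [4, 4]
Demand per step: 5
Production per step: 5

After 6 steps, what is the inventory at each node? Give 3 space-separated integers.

Step 1: demand=5,sold=2 ship[1->2]=4 ship[0->1]=4 prod=5 -> inv=[10 10 4]
Step 2: demand=5,sold=4 ship[1->2]=4 ship[0->1]=4 prod=5 -> inv=[11 10 4]
Step 3: demand=5,sold=4 ship[1->2]=4 ship[0->1]=4 prod=5 -> inv=[12 10 4]
Step 4: demand=5,sold=4 ship[1->2]=4 ship[0->1]=4 prod=5 -> inv=[13 10 4]
Step 5: demand=5,sold=4 ship[1->2]=4 ship[0->1]=4 prod=5 -> inv=[14 10 4]
Step 6: demand=5,sold=4 ship[1->2]=4 ship[0->1]=4 prod=5 -> inv=[15 10 4]

15 10 4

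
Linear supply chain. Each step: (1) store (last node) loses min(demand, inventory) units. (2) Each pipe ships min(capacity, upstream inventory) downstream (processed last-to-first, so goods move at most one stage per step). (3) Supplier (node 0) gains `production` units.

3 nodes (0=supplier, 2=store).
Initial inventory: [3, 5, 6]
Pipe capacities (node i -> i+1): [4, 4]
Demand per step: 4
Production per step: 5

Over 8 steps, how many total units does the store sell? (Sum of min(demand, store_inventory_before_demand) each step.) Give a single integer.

Answer: 32

Derivation:
Step 1: sold=4 (running total=4) -> [5 4 6]
Step 2: sold=4 (running total=8) -> [6 4 6]
Step 3: sold=4 (running total=12) -> [7 4 6]
Step 4: sold=4 (running total=16) -> [8 4 6]
Step 5: sold=4 (running total=20) -> [9 4 6]
Step 6: sold=4 (running total=24) -> [10 4 6]
Step 7: sold=4 (running total=28) -> [11 4 6]
Step 8: sold=4 (running total=32) -> [12 4 6]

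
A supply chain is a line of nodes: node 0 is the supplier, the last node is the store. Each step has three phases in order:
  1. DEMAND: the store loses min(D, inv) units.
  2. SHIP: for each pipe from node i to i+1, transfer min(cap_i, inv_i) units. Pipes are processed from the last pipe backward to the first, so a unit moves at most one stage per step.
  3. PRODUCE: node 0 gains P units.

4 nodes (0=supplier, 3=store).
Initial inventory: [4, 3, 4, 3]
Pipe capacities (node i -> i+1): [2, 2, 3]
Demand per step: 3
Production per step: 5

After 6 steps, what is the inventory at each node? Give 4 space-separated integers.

Step 1: demand=3,sold=3 ship[2->3]=3 ship[1->2]=2 ship[0->1]=2 prod=5 -> inv=[7 3 3 3]
Step 2: demand=3,sold=3 ship[2->3]=3 ship[1->2]=2 ship[0->1]=2 prod=5 -> inv=[10 3 2 3]
Step 3: demand=3,sold=3 ship[2->3]=2 ship[1->2]=2 ship[0->1]=2 prod=5 -> inv=[13 3 2 2]
Step 4: demand=3,sold=2 ship[2->3]=2 ship[1->2]=2 ship[0->1]=2 prod=5 -> inv=[16 3 2 2]
Step 5: demand=3,sold=2 ship[2->3]=2 ship[1->2]=2 ship[0->1]=2 prod=5 -> inv=[19 3 2 2]
Step 6: demand=3,sold=2 ship[2->3]=2 ship[1->2]=2 ship[0->1]=2 prod=5 -> inv=[22 3 2 2]

22 3 2 2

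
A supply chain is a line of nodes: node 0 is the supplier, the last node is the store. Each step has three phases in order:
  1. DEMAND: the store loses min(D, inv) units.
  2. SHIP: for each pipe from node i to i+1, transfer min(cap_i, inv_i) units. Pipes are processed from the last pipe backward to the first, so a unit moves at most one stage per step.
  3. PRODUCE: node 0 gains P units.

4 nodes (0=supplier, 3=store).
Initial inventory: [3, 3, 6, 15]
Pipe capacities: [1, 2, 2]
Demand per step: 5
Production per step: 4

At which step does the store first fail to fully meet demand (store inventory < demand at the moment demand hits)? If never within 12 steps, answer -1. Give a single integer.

Step 1: demand=5,sold=5 ship[2->3]=2 ship[1->2]=2 ship[0->1]=1 prod=4 -> [6 2 6 12]
Step 2: demand=5,sold=5 ship[2->3]=2 ship[1->2]=2 ship[0->1]=1 prod=4 -> [9 1 6 9]
Step 3: demand=5,sold=5 ship[2->3]=2 ship[1->2]=1 ship[0->1]=1 prod=4 -> [12 1 5 6]
Step 4: demand=5,sold=5 ship[2->3]=2 ship[1->2]=1 ship[0->1]=1 prod=4 -> [15 1 4 3]
Step 5: demand=5,sold=3 ship[2->3]=2 ship[1->2]=1 ship[0->1]=1 prod=4 -> [18 1 3 2]
Step 6: demand=5,sold=2 ship[2->3]=2 ship[1->2]=1 ship[0->1]=1 prod=4 -> [21 1 2 2]
Step 7: demand=5,sold=2 ship[2->3]=2 ship[1->2]=1 ship[0->1]=1 prod=4 -> [24 1 1 2]
Step 8: demand=5,sold=2 ship[2->3]=1 ship[1->2]=1 ship[0->1]=1 prod=4 -> [27 1 1 1]
Step 9: demand=5,sold=1 ship[2->3]=1 ship[1->2]=1 ship[0->1]=1 prod=4 -> [30 1 1 1]
Step 10: demand=5,sold=1 ship[2->3]=1 ship[1->2]=1 ship[0->1]=1 prod=4 -> [33 1 1 1]
Step 11: demand=5,sold=1 ship[2->3]=1 ship[1->2]=1 ship[0->1]=1 prod=4 -> [36 1 1 1]
Step 12: demand=5,sold=1 ship[2->3]=1 ship[1->2]=1 ship[0->1]=1 prod=4 -> [39 1 1 1]
First stockout at step 5

5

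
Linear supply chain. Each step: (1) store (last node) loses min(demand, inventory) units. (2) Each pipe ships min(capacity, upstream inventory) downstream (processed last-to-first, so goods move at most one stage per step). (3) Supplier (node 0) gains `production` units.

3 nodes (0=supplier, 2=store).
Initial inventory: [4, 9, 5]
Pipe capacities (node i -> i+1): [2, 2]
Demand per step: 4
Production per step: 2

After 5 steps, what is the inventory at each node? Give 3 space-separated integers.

Step 1: demand=4,sold=4 ship[1->2]=2 ship[0->1]=2 prod=2 -> inv=[4 9 3]
Step 2: demand=4,sold=3 ship[1->2]=2 ship[0->1]=2 prod=2 -> inv=[4 9 2]
Step 3: demand=4,sold=2 ship[1->2]=2 ship[0->1]=2 prod=2 -> inv=[4 9 2]
Step 4: demand=4,sold=2 ship[1->2]=2 ship[0->1]=2 prod=2 -> inv=[4 9 2]
Step 5: demand=4,sold=2 ship[1->2]=2 ship[0->1]=2 prod=2 -> inv=[4 9 2]

4 9 2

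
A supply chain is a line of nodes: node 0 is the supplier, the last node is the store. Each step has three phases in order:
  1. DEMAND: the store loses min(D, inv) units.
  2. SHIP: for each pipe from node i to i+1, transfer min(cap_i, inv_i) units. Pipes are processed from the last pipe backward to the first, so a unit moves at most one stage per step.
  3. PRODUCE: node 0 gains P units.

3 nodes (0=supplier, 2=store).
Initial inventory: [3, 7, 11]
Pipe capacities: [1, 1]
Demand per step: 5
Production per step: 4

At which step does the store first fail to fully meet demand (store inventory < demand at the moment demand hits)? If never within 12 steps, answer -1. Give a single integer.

Step 1: demand=5,sold=5 ship[1->2]=1 ship[0->1]=1 prod=4 -> [6 7 7]
Step 2: demand=5,sold=5 ship[1->2]=1 ship[0->1]=1 prod=4 -> [9 7 3]
Step 3: demand=5,sold=3 ship[1->2]=1 ship[0->1]=1 prod=4 -> [12 7 1]
Step 4: demand=5,sold=1 ship[1->2]=1 ship[0->1]=1 prod=4 -> [15 7 1]
Step 5: demand=5,sold=1 ship[1->2]=1 ship[0->1]=1 prod=4 -> [18 7 1]
Step 6: demand=5,sold=1 ship[1->2]=1 ship[0->1]=1 prod=4 -> [21 7 1]
Step 7: demand=5,sold=1 ship[1->2]=1 ship[0->1]=1 prod=4 -> [24 7 1]
Step 8: demand=5,sold=1 ship[1->2]=1 ship[0->1]=1 prod=4 -> [27 7 1]
Step 9: demand=5,sold=1 ship[1->2]=1 ship[0->1]=1 prod=4 -> [30 7 1]
Step 10: demand=5,sold=1 ship[1->2]=1 ship[0->1]=1 prod=4 -> [33 7 1]
Step 11: demand=5,sold=1 ship[1->2]=1 ship[0->1]=1 prod=4 -> [36 7 1]
Step 12: demand=5,sold=1 ship[1->2]=1 ship[0->1]=1 prod=4 -> [39 7 1]
First stockout at step 3

3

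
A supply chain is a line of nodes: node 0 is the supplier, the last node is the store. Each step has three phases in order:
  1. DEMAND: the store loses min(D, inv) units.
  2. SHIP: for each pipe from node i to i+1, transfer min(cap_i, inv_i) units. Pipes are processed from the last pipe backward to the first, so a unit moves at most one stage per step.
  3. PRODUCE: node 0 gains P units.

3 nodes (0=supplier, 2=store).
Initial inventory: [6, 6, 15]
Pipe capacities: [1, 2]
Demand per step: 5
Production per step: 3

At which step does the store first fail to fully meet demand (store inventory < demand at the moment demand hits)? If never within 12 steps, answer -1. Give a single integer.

Step 1: demand=5,sold=5 ship[1->2]=2 ship[0->1]=1 prod=3 -> [8 5 12]
Step 2: demand=5,sold=5 ship[1->2]=2 ship[0->1]=1 prod=3 -> [10 4 9]
Step 3: demand=5,sold=5 ship[1->2]=2 ship[0->1]=1 prod=3 -> [12 3 6]
Step 4: demand=5,sold=5 ship[1->2]=2 ship[0->1]=1 prod=3 -> [14 2 3]
Step 5: demand=5,sold=3 ship[1->2]=2 ship[0->1]=1 prod=3 -> [16 1 2]
Step 6: demand=5,sold=2 ship[1->2]=1 ship[0->1]=1 prod=3 -> [18 1 1]
Step 7: demand=5,sold=1 ship[1->2]=1 ship[0->1]=1 prod=3 -> [20 1 1]
Step 8: demand=5,sold=1 ship[1->2]=1 ship[0->1]=1 prod=3 -> [22 1 1]
Step 9: demand=5,sold=1 ship[1->2]=1 ship[0->1]=1 prod=3 -> [24 1 1]
Step 10: demand=5,sold=1 ship[1->2]=1 ship[0->1]=1 prod=3 -> [26 1 1]
Step 11: demand=5,sold=1 ship[1->2]=1 ship[0->1]=1 prod=3 -> [28 1 1]
Step 12: demand=5,sold=1 ship[1->2]=1 ship[0->1]=1 prod=3 -> [30 1 1]
First stockout at step 5

5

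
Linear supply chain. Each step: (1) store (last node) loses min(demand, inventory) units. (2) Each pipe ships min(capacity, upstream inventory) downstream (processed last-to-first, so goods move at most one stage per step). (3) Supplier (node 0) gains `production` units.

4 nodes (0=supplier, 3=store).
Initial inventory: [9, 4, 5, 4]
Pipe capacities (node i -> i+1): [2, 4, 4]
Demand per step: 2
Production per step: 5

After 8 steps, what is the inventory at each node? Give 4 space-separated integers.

Step 1: demand=2,sold=2 ship[2->3]=4 ship[1->2]=4 ship[0->1]=2 prod=5 -> inv=[12 2 5 6]
Step 2: demand=2,sold=2 ship[2->3]=4 ship[1->2]=2 ship[0->1]=2 prod=5 -> inv=[15 2 3 8]
Step 3: demand=2,sold=2 ship[2->3]=3 ship[1->2]=2 ship[0->1]=2 prod=5 -> inv=[18 2 2 9]
Step 4: demand=2,sold=2 ship[2->3]=2 ship[1->2]=2 ship[0->1]=2 prod=5 -> inv=[21 2 2 9]
Step 5: demand=2,sold=2 ship[2->3]=2 ship[1->2]=2 ship[0->1]=2 prod=5 -> inv=[24 2 2 9]
Step 6: demand=2,sold=2 ship[2->3]=2 ship[1->2]=2 ship[0->1]=2 prod=5 -> inv=[27 2 2 9]
Step 7: demand=2,sold=2 ship[2->3]=2 ship[1->2]=2 ship[0->1]=2 prod=5 -> inv=[30 2 2 9]
Step 8: demand=2,sold=2 ship[2->3]=2 ship[1->2]=2 ship[0->1]=2 prod=5 -> inv=[33 2 2 9]

33 2 2 9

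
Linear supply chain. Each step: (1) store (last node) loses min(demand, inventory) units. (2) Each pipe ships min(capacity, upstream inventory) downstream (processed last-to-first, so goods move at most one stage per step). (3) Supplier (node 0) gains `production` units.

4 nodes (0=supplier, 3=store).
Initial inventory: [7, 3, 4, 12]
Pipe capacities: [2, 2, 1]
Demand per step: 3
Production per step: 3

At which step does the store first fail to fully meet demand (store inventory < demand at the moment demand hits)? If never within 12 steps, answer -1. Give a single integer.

Step 1: demand=3,sold=3 ship[2->3]=1 ship[1->2]=2 ship[0->1]=2 prod=3 -> [8 3 5 10]
Step 2: demand=3,sold=3 ship[2->3]=1 ship[1->2]=2 ship[0->1]=2 prod=3 -> [9 3 6 8]
Step 3: demand=3,sold=3 ship[2->3]=1 ship[1->2]=2 ship[0->1]=2 prod=3 -> [10 3 7 6]
Step 4: demand=3,sold=3 ship[2->3]=1 ship[1->2]=2 ship[0->1]=2 prod=3 -> [11 3 8 4]
Step 5: demand=3,sold=3 ship[2->3]=1 ship[1->2]=2 ship[0->1]=2 prod=3 -> [12 3 9 2]
Step 6: demand=3,sold=2 ship[2->3]=1 ship[1->2]=2 ship[0->1]=2 prod=3 -> [13 3 10 1]
Step 7: demand=3,sold=1 ship[2->3]=1 ship[1->2]=2 ship[0->1]=2 prod=3 -> [14 3 11 1]
Step 8: demand=3,sold=1 ship[2->3]=1 ship[1->2]=2 ship[0->1]=2 prod=3 -> [15 3 12 1]
Step 9: demand=3,sold=1 ship[2->3]=1 ship[1->2]=2 ship[0->1]=2 prod=3 -> [16 3 13 1]
Step 10: demand=3,sold=1 ship[2->3]=1 ship[1->2]=2 ship[0->1]=2 prod=3 -> [17 3 14 1]
Step 11: demand=3,sold=1 ship[2->3]=1 ship[1->2]=2 ship[0->1]=2 prod=3 -> [18 3 15 1]
Step 12: demand=3,sold=1 ship[2->3]=1 ship[1->2]=2 ship[0->1]=2 prod=3 -> [19 3 16 1]
First stockout at step 6

6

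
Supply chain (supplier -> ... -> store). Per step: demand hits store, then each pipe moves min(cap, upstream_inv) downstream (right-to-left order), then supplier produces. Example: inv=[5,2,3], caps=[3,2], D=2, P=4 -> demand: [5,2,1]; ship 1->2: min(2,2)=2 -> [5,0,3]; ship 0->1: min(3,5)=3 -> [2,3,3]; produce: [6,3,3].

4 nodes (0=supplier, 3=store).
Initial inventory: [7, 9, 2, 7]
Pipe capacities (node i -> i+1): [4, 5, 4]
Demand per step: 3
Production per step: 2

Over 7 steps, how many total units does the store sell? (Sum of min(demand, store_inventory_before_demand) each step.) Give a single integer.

Answer: 21

Derivation:
Step 1: sold=3 (running total=3) -> [5 8 5 6]
Step 2: sold=3 (running total=6) -> [3 7 6 7]
Step 3: sold=3 (running total=9) -> [2 5 7 8]
Step 4: sold=3 (running total=12) -> [2 2 8 9]
Step 5: sold=3 (running total=15) -> [2 2 6 10]
Step 6: sold=3 (running total=18) -> [2 2 4 11]
Step 7: sold=3 (running total=21) -> [2 2 2 12]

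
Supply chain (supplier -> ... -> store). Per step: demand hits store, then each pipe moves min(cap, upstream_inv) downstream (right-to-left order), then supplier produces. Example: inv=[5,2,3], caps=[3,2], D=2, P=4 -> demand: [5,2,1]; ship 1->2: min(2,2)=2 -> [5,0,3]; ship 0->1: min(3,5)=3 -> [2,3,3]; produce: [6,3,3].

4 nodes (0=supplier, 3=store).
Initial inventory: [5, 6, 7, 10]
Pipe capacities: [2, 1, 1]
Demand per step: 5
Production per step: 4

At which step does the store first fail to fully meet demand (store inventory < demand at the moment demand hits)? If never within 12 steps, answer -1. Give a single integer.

Step 1: demand=5,sold=5 ship[2->3]=1 ship[1->2]=1 ship[0->1]=2 prod=4 -> [7 7 7 6]
Step 2: demand=5,sold=5 ship[2->3]=1 ship[1->2]=1 ship[0->1]=2 prod=4 -> [9 8 7 2]
Step 3: demand=5,sold=2 ship[2->3]=1 ship[1->2]=1 ship[0->1]=2 prod=4 -> [11 9 7 1]
Step 4: demand=5,sold=1 ship[2->3]=1 ship[1->2]=1 ship[0->1]=2 prod=4 -> [13 10 7 1]
Step 5: demand=5,sold=1 ship[2->3]=1 ship[1->2]=1 ship[0->1]=2 prod=4 -> [15 11 7 1]
Step 6: demand=5,sold=1 ship[2->3]=1 ship[1->2]=1 ship[0->1]=2 prod=4 -> [17 12 7 1]
Step 7: demand=5,sold=1 ship[2->3]=1 ship[1->2]=1 ship[0->1]=2 prod=4 -> [19 13 7 1]
Step 8: demand=5,sold=1 ship[2->3]=1 ship[1->2]=1 ship[0->1]=2 prod=4 -> [21 14 7 1]
Step 9: demand=5,sold=1 ship[2->3]=1 ship[1->2]=1 ship[0->1]=2 prod=4 -> [23 15 7 1]
Step 10: demand=5,sold=1 ship[2->3]=1 ship[1->2]=1 ship[0->1]=2 prod=4 -> [25 16 7 1]
Step 11: demand=5,sold=1 ship[2->3]=1 ship[1->2]=1 ship[0->1]=2 prod=4 -> [27 17 7 1]
Step 12: demand=5,sold=1 ship[2->3]=1 ship[1->2]=1 ship[0->1]=2 prod=4 -> [29 18 7 1]
First stockout at step 3

3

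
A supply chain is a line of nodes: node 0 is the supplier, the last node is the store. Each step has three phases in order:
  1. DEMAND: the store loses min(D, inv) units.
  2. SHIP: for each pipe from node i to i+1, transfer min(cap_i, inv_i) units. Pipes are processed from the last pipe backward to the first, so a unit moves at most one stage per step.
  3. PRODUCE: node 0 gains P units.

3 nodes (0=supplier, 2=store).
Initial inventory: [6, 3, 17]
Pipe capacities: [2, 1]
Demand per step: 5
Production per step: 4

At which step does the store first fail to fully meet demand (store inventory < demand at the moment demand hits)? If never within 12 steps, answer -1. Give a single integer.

Step 1: demand=5,sold=5 ship[1->2]=1 ship[0->1]=2 prod=4 -> [8 4 13]
Step 2: demand=5,sold=5 ship[1->2]=1 ship[0->1]=2 prod=4 -> [10 5 9]
Step 3: demand=5,sold=5 ship[1->2]=1 ship[0->1]=2 prod=4 -> [12 6 5]
Step 4: demand=5,sold=5 ship[1->2]=1 ship[0->1]=2 prod=4 -> [14 7 1]
Step 5: demand=5,sold=1 ship[1->2]=1 ship[0->1]=2 prod=4 -> [16 8 1]
Step 6: demand=5,sold=1 ship[1->2]=1 ship[0->1]=2 prod=4 -> [18 9 1]
Step 7: demand=5,sold=1 ship[1->2]=1 ship[0->1]=2 prod=4 -> [20 10 1]
Step 8: demand=5,sold=1 ship[1->2]=1 ship[0->1]=2 prod=4 -> [22 11 1]
Step 9: demand=5,sold=1 ship[1->2]=1 ship[0->1]=2 prod=4 -> [24 12 1]
Step 10: demand=5,sold=1 ship[1->2]=1 ship[0->1]=2 prod=4 -> [26 13 1]
Step 11: demand=5,sold=1 ship[1->2]=1 ship[0->1]=2 prod=4 -> [28 14 1]
Step 12: demand=5,sold=1 ship[1->2]=1 ship[0->1]=2 prod=4 -> [30 15 1]
First stockout at step 5

5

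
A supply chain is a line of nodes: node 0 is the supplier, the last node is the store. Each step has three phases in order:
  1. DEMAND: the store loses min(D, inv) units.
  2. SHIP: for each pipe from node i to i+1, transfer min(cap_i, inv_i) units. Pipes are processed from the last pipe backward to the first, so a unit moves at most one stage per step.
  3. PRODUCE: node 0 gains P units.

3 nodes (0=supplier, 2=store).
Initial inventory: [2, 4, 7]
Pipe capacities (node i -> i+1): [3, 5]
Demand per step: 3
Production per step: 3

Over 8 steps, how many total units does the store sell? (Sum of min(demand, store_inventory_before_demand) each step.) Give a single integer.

Step 1: sold=3 (running total=3) -> [3 2 8]
Step 2: sold=3 (running total=6) -> [3 3 7]
Step 3: sold=3 (running total=9) -> [3 3 7]
Step 4: sold=3 (running total=12) -> [3 3 7]
Step 5: sold=3 (running total=15) -> [3 3 7]
Step 6: sold=3 (running total=18) -> [3 3 7]
Step 7: sold=3 (running total=21) -> [3 3 7]
Step 8: sold=3 (running total=24) -> [3 3 7]

Answer: 24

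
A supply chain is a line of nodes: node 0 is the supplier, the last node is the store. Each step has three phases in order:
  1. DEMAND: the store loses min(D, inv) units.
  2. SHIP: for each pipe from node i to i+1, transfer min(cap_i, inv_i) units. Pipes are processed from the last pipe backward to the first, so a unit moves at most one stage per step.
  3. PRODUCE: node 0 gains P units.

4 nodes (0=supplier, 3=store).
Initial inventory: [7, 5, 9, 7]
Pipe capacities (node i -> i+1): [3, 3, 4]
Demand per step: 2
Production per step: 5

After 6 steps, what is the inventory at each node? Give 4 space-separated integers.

Step 1: demand=2,sold=2 ship[2->3]=4 ship[1->2]=3 ship[0->1]=3 prod=5 -> inv=[9 5 8 9]
Step 2: demand=2,sold=2 ship[2->3]=4 ship[1->2]=3 ship[0->1]=3 prod=5 -> inv=[11 5 7 11]
Step 3: demand=2,sold=2 ship[2->3]=4 ship[1->2]=3 ship[0->1]=3 prod=5 -> inv=[13 5 6 13]
Step 4: demand=2,sold=2 ship[2->3]=4 ship[1->2]=3 ship[0->1]=3 prod=5 -> inv=[15 5 5 15]
Step 5: demand=2,sold=2 ship[2->3]=4 ship[1->2]=3 ship[0->1]=3 prod=5 -> inv=[17 5 4 17]
Step 6: demand=2,sold=2 ship[2->3]=4 ship[1->2]=3 ship[0->1]=3 prod=5 -> inv=[19 5 3 19]

19 5 3 19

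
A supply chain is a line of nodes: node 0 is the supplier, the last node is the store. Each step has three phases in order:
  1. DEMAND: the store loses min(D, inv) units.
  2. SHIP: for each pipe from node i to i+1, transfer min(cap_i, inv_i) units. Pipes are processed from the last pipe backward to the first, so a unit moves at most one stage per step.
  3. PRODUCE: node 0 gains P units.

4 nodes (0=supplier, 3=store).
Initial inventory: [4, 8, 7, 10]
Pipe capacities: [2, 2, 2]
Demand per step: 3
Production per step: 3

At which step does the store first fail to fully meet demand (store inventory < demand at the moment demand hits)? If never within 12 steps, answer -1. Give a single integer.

Step 1: demand=3,sold=3 ship[2->3]=2 ship[1->2]=2 ship[0->1]=2 prod=3 -> [5 8 7 9]
Step 2: demand=3,sold=3 ship[2->3]=2 ship[1->2]=2 ship[0->1]=2 prod=3 -> [6 8 7 8]
Step 3: demand=3,sold=3 ship[2->3]=2 ship[1->2]=2 ship[0->1]=2 prod=3 -> [7 8 7 7]
Step 4: demand=3,sold=3 ship[2->3]=2 ship[1->2]=2 ship[0->1]=2 prod=3 -> [8 8 7 6]
Step 5: demand=3,sold=3 ship[2->3]=2 ship[1->2]=2 ship[0->1]=2 prod=3 -> [9 8 7 5]
Step 6: demand=3,sold=3 ship[2->3]=2 ship[1->2]=2 ship[0->1]=2 prod=3 -> [10 8 7 4]
Step 7: demand=3,sold=3 ship[2->3]=2 ship[1->2]=2 ship[0->1]=2 prod=3 -> [11 8 7 3]
Step 8: demand=3,sold=3 ship[2->3]=2 ship[1->2]=2 ship[0->1]=2 prod=3 -> [12 8 7 2]
Step 9: demand=3,sold=2 ship[2->3]=2 ship[1->2]=2 ship[0->1]=2 prod=3 -> [13 8 7 2]
Step 10: demand=3,sold=2 ship[2->3]=2 ship[1->2]=2 ship[0->1]=2 prod=3 -> [14 8 7 2]
Step 11: demand=3,sold=2 ship[2->3]=2 ship[1->2]=2 ship[0->1]=2 prod=3 -> [15 8 7 2]
Step 12: demand=3,sold=2 ship[2->3]=2 ship[1->2]=2 ship[0->1]=2 prod=3 -> [16 8 7 2]
First stockout at step 9

9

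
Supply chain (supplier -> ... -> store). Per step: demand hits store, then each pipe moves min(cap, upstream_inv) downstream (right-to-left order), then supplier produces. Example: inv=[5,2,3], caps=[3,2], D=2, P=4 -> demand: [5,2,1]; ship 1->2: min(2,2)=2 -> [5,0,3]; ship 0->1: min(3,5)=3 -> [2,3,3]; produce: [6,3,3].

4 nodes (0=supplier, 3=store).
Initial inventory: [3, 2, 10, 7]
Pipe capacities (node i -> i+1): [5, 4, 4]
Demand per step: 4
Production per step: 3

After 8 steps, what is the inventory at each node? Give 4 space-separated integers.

Step 1: demand=4,sold=4 ship[2->3]=4 ship[1->2]=2 ship[0->1]=3 prod=3 -> inv=[3 3 8 7]
Step 2: demand=4,sold=4 ship[2->3]=4 ship[1->2]=3 ship[0->1]=3 prod=3 -> inv=[3 3 7 7]
Step 3: demand=4,sold=4 ship[2->3]=4 ship[1->2]=3 ship[0->1]=3 prod=3 -> inv=[3 3 6 7]
Step 4: demand=4,sold=4 ship[2->3]=4 ship[1->2]=3 ship[0->1]=3 prod=3 -> inv=[3 3 5 7]
Step 5: demand=4,sold=4 ship[2->3]=4 ship[1->2]=3 ship[0->1]=3 prod=3 -> inv=[3 3 4 7]
Step 6: demand=4,sold=4 ship[2->3]=4 ship[1->2]=3 ship[0->1]=3 prod=3 -> inv=[3 3 3 7]
Step 7: demand=4,sold=4 ship[2->3]=3 ship[1->2]=3 ship[0->1]=3 prod=3 -> inv=[3 3 3 6]
Step 8: demand=4,sold=4 ship[2->3]=3 ship[1->2]=3 ship[0->1]=3 prod=3 -> inv=[3 3 3 5]

3 3 3 5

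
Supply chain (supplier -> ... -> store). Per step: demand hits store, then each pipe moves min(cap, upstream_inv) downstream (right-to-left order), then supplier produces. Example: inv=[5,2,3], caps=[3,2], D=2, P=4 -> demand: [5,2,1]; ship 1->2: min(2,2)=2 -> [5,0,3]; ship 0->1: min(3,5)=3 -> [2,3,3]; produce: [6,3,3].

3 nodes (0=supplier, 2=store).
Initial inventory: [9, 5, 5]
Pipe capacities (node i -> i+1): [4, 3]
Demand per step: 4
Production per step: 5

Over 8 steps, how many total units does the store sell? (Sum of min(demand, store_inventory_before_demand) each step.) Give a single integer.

Answer: 26

Derivation:
Step 1: sold=4 (running total=4) -> [10 6 4]
Step 2: sold=4 (running total=8) -> [11 7 3]
Step 3: sold=3 (running total=11) -> [12 8 3]
Step 4: sold=3 (running total=14) -> [13 9 3]
Step 5: sold=3 (running total=17) -> [14 10 3]
Step 6: sold=3 (running total=20) -> [15 11 3]
Step 7: sold=3 (running total=23) -> [16 12 3]
Step 8: sold=3 (running total=26) -> [17 13 3]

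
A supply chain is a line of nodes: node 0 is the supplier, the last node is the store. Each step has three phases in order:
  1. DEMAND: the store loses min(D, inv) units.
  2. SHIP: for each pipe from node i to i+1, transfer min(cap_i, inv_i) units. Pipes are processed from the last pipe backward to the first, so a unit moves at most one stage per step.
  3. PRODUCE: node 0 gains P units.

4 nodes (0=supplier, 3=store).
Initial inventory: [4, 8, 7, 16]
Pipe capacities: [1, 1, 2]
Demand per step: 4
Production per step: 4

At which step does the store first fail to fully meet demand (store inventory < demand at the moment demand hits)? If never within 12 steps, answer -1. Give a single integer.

Step 1: demand=4,sold=4 ship[2->3]=2 ship[1->2]=1 ship[0->1]=1 prod=4 -> [7 8 6 14]
Step 2: demand=4,sold=4 ship[2->3]=2 ship[1->2]=1 ship[0->1]=1 prod=4 -> [10 8 5 12]
Step 3: demand=4,sold=4 ship[2->3]=2 ship[1->2]=1 ship[0->1]=1 prod=4 -> [13 8 4 10]
Step 4: demand=4,sold=4 ship[2->3]=2 ship[1->2]=1 ship[0->1]=1 prod=4 -> [16 8 3 8]
Step 5: demand=4,sold=4 ship[2->3]=2 ship[1->2]=1 ship[0->1]=1 prod=4 -> [19 8 2 6]
Step 6: demand=4,sold=4 ship[2->3]=2 ship[1->2]=1 ship[0->1]=1 prod=4 -> [22 8 1 4]
Step 7: demand=4,sold=4 ship[2->3]=1 ship[1->2]=1 ship[0->1]=1 prod=4 -> [25 8 1 1]
Step 8: demand=4,sold=1 ship[2->3]=1 ship[1->2]=1 ship[0->1]=1 prod=4 -> [28 8 1 1]
Step 9: demand=4,sold=1 ship[2->3]=1 ship[1->2]=1 ship[0->1]=1 prod=4 -> [31 8 1 1]
Step 10: demand=4,sold=1 ship[2->3]=1 ship[1->2]=1 ship[0->1]=1 prod=4 -> [34 8 1 1]
Step 11: demand=4,sold=1 ship[2->3]=1 ship[1->2]=1 ship[0->1]=1 prod=4 -> [37 8 1 1]
Step 12: demand=4,sold=1 ship[2->3]=1 ship[1->2]=1 ship[0->1]=1 prod=4 -> [40 8 1 1]
First stockout at step 8

8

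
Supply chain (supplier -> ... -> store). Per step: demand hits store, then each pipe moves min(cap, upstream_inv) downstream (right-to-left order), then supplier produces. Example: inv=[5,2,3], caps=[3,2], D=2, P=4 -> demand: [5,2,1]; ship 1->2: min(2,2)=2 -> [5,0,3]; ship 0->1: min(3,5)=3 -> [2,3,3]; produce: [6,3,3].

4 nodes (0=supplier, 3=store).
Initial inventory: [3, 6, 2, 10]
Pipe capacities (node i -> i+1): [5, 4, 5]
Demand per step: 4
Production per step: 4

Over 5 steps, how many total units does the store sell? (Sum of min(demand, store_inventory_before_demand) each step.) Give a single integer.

Step 1: sold=4 (running total=4) -> [4 5 4 8]
Step 2: sold=4 (running total=8) -> [4 5 4 8]
Step 3: sold=4 (running total=12) -> [4 5 4 8]
Step 4: sold=4 (running total=16) -> [4 5 4 8]
Step 5: sold=4 (running total=20) -> [4 5 4 8]

Answer: 20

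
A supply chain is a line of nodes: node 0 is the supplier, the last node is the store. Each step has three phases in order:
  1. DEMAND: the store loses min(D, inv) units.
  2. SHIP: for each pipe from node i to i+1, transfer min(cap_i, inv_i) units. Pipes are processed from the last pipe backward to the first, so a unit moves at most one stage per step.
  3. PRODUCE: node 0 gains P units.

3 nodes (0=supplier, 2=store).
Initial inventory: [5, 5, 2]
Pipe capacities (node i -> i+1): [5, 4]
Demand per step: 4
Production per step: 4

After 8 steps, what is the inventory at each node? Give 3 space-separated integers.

Step 1: demand=4,sold=2 ship[1->2]=4 ship[0->1]=5 prod=4 -> inv=[4 6 4]
Step 2: demand=4,sold=4 ship[1->2]=4 ship[0->1]=4 prod=4 -> inv=[4 6 4]
Step 3: demand=4,sold=4 ship[1->2]=4 ship[0->1]=4 prod=4 -> inv=[4 6 4]
Step 4: demand=4,sold=4 ship[1->2]=4 ship[0->1]=4 prod=4 -> inv=[4 6 4]
Step 5: demand=4,sold=4 ship[1->2]=4 ship[0->1]=4 prod=4 -> inv=[4 6 4]
Step 6: demand=4,sold=4 ship[1->2]=4 ship[0->1]=4 prod=4 -> inv=[4 6 4]
Step 7: demand=4,sold=4 ship[1->2]=4 ship[0->1]=4 prod=4 -> inv=[4 6 4]
Step 8: demand=4,sold=4 ship[1->2]=4 ship[0->1]=4 prod=4 -> inv=[4 6 4]

4 6 4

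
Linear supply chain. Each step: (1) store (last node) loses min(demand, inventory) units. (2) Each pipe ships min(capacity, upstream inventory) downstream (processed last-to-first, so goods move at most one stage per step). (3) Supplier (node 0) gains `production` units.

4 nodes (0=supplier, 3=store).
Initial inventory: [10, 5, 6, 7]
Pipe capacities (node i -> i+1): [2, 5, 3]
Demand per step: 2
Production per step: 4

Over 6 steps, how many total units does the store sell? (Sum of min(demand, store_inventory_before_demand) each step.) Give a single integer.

Step 1: sold=2 (running total=2) -> [12 2 8 8]
Step 2: sold=2 (running total=4) -> [14 2 7 9]
Step 3: sold=2 (running total=6) -> [16 2 6 10]
Step 4: sold=2 (running total=8) -> [18 2 5 11]
Step 5: sold=2 (running total=10) -> [20 2 4 12]
Step 6: sold=2 (running total=12) -> [22 2 3 13]

Answer: 12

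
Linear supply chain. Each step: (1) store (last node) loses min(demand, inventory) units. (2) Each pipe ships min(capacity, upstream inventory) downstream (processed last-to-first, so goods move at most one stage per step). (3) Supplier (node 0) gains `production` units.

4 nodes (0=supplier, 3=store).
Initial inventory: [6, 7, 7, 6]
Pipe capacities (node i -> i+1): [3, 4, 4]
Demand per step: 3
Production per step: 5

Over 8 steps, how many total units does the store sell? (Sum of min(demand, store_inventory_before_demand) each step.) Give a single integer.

Answer: 24

Derivation:
Step 1: sold=3 (running total=3) -> [8 6 7 7]
Step 2: sold=3 (running total=6) -> [10 5 7 8]
Step 3: sold=3 (running total=9) -> [12 4 7 9]
Step 4: sold=3 (running total=12) -> [14 3 7 10]
Step 5: sold=3 (running total=15) -> [16 3 6 11]
Step 6: sold=3 (running total=18) -> [18 3 5 12]
Step 7: sold=3 (running total=21) -> [20 3 4 13]
Step 8: sold=3 (running total=24) -> [22 3 3 14]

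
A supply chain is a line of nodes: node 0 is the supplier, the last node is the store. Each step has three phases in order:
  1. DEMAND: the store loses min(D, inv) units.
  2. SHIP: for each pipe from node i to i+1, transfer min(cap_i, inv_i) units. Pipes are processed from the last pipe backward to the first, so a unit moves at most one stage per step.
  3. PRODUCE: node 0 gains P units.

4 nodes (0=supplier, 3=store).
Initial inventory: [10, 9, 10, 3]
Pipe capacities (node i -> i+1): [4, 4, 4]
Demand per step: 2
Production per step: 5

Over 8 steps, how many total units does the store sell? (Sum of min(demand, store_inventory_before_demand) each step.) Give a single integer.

Answer: 16

Derivation:
Step 1: sold=2 (running total=2) -> [11 9 10 5]
Step 2: sold=2 (running total=4) -> [12 9 10 7]
Step 3: sold=2 (running total=6) -> [13 9 10 9]
Step 4: sold=2 (running total=8) -> [14 9 10 11]
Step 5: sold=2 (running total=10) -> [15 9 10 13]
Step 6: sold=2 (running total=12) -> [16 9 10 15]
Step 7: sold=2 (running total=14) -> [17 9 10 17]
Step 8: sold=2 (running total=16) -> [18 9 10 19]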